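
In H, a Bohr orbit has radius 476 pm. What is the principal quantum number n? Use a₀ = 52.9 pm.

r_n = n²a₀/Z ⇒ n² = rZ/a₀ = 476 × 1 / 52.9 ≈ 9.00
n = 3

3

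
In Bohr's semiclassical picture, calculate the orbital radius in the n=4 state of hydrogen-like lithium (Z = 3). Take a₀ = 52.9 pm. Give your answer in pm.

282 pm

r_n = n²a₀/Z = 4² × 52.9 / 3
    = 16 × 52.9 / 3 = 282 pm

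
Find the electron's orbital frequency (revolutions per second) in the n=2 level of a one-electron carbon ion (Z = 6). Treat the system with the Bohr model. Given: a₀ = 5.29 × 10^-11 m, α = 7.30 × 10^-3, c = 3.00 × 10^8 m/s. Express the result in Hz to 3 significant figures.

r = n²a₀/Z = 3.53 × 10^-11 m, v = Zαc/n = 6.57 × 10^6 m/s
f = v/(2πr) = 2.96 × 10^16 Hz

2.96 × 10^16 Hz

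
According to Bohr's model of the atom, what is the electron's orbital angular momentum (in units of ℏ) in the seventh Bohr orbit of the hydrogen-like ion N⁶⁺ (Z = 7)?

7

L_n = nℏ, so L/ℏ = n = 7.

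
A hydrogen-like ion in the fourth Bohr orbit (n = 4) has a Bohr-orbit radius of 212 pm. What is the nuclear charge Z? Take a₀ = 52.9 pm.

4

r_n = n²a₀/Z ⇒ Z = n²a₀/r = 4² × 52.9 / 212 ≈ 3.99
Z = 4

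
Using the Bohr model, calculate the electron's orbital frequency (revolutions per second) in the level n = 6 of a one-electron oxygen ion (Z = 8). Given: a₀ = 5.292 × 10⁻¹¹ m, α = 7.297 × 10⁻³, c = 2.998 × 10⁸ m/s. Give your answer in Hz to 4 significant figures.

1.949 × 10¹⁵ Hz

r = n²a₀/Z = 2.381 × 10⁻¹⁰ m, v = Zαc/n = 2.917 × 10⁶ m/s
f = v/(2πr) = 1.949 × 10¹⁵ Hz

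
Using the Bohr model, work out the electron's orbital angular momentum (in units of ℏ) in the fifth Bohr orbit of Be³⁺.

5

L_n = nℏ, so L/ℏ = n = 5.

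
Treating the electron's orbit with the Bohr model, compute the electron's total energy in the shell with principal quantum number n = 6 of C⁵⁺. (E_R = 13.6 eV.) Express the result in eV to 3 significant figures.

-13.6 eV

E_n = −E_R·Z²/n² = −13.6 × 6²/6² = -13.6 eV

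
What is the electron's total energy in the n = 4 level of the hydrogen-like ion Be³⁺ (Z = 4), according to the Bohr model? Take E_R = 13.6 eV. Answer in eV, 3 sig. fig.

-13.6 eV

E_n = −E_R·Z²/n² = −13.6 × 4²/4² = -13.6 eV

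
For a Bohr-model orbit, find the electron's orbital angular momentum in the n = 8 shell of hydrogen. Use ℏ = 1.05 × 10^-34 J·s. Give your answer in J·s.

8.40 × 10^-34 J·s

L_n = nℏ = 8 × 1.05 × 10^-34 = 8.40 × 10^-34 J·s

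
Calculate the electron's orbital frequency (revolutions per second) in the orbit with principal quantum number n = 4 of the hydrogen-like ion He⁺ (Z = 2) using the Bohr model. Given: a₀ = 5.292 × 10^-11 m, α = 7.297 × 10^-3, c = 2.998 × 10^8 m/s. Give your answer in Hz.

r = n²a₀/Z = 4.234 × 10^-10 m, v = Zαc/n = 1.094 × 10^6 m/s
f = v/(2πr) = 4.112 × 10^14 Hz

4.112 × 10^14 Hz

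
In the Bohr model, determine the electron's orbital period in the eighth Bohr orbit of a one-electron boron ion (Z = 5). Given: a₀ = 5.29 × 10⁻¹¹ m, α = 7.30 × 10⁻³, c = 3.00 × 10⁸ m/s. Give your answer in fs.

r = n²a₀/Z = 8²·5.29 × 10⁻¹¹/5 = 6.77 × 10⁻¹⁰ m
v = Zαc/n = 5·0.00730·3.00 × 10⁸/8 = 1.37 × 10⁶ m/s
T = 2πr/v = 3.11 × 10⁻¹⁵ s = 3.11 fs

3.11 fs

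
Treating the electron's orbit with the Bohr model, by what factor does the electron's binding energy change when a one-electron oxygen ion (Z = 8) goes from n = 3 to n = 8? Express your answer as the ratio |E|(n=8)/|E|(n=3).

|E| ∝ Z^2 · n^-2; with Z fixed, |E| ∝ n^-2.
|E|(n=8)/|E|(n=3) = (8/3)^-2 = 9/64

9/64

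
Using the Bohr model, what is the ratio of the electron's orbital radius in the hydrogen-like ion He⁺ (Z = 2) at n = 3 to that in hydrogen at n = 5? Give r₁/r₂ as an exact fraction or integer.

r ∝ Z^-1 · n^2
r₁/r₂ = (2/1)^-1 · (3/5)^2 = 9/50

9/50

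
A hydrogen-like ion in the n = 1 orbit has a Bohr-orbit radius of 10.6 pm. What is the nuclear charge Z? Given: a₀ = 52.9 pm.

5

r_n = n²a₀/Z ⇒ Z = n²a₀/r = 1² × 52.9 / 10.6 ≈ 4.99
Z = 5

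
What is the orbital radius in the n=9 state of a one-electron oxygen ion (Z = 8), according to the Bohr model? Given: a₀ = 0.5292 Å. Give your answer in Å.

r_n = n²a₀/Z = 9² × 0.5292 / 8
    = 81 × 0.5292 / 8 = 5.358 Å

5.358 Å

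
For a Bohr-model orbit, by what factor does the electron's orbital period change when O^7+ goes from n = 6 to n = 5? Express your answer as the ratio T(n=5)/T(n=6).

T ∝ Z^-2 · n^3; with Z fixed, T ∝ n^3.
T(n=5)/T(n=6) = (5/6)^3 = 125/216

125/216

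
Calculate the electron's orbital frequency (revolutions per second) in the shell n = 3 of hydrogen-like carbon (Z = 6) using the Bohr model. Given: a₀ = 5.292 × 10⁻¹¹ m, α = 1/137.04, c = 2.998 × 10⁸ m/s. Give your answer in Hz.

8.772 × 10¹⁵ Hz

r = n²a₀/Z = 7.938 × 10⁻¹¹ m, v = Zαc/n = 4.375 × 10⁶ m/s
f = v/(2πr) = 8.772 × 10¹⁵ Hz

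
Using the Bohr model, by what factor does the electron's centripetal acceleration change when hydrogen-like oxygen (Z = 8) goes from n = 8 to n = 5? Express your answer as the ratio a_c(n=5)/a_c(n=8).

a_c ∝ Z^3 · n^-4; with Z fixed, a_c ∝ n^-4.
a_c(n=5)/a_c(n=8) = (5/8)^-4 = 4096/625

4096/625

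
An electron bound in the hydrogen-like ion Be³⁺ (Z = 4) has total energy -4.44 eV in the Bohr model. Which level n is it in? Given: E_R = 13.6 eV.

E_n = −E_R Z²/n² ⇒ n² = E_R Z²/(−E_n) = 13.6 × 4² / 4.44 ≈ 49.01
n = 7

7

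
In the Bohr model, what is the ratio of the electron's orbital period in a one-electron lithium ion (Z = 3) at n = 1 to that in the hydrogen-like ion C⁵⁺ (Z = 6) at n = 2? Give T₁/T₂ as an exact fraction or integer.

1/2

T ∝ Z^-2 · n^3
T₁/T₂ = (3/6)^-2 · (1/2)^3 = 1/2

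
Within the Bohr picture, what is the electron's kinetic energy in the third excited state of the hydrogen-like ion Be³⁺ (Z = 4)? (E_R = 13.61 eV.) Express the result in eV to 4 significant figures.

For a Coulomb orbit the virial theorem gives K = −E_n.
E_n = −E_R·Z²/n², so K = E_R·Z²/n² = 13.61 × 4²/4² = 13.61 eV

13.61 eV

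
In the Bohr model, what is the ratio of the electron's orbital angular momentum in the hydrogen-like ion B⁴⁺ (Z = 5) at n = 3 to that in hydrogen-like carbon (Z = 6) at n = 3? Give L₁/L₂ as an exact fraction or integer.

L = nℏ is independent of Z.
L₁/L₂ = n₁/n₂ = 3/3 = 1

1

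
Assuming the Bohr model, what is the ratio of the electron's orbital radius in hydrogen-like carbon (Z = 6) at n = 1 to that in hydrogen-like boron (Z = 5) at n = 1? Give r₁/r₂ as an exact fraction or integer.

5/6

r ∝ Z^-1 · n^2
r₁/r₂ = (6/5)^-1 · (1/1)^2 = 5/6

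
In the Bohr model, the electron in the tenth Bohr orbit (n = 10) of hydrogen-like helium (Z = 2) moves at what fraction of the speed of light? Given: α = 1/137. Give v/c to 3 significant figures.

0.00146

v_n = Zαc/n, so v/c = Zα/n = 2 × 0.00730 / 10 = 0.00146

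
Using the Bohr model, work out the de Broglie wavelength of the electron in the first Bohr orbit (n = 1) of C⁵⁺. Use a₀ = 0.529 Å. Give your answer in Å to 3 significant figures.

0.554 Å

The Bohr quantisation condition is nλ = 2πr_n.
r_n = n²a₀/Z = 0.0882 Å
λ = 2πr_n/n = 2π·0.0882/1 = 0.554 Å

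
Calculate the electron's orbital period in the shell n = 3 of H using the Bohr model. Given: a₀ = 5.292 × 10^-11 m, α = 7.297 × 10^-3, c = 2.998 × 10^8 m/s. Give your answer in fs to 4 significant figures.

r = n²a₀/Z = 3²·5.292 × 10^-11/1 = 4.763 × 10^-10 m
v = Zαc/n = 1·0.007297·2.998 × 10^8/3 = 7.292 × 10^5 m/s
T = 2πr/v = 4.104 × 10^-15 s = 4.104 fs

4.104 fs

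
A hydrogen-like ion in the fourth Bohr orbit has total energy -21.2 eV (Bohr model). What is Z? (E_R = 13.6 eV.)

E_n = −E_R Z²/n² ⇒ Z² = −E_n n²/E_R = 21.2 × 4² / 13.6 ≈ 24.94
Z = 5

5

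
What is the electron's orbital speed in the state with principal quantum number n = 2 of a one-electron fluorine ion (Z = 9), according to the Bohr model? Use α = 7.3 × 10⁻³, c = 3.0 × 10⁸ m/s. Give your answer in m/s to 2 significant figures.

v_n = Zαc/n = 9 × 0.0073 × 3.0 × 10⁸ / 2
    = 9.9 × 10⁶ m/s

9.9 × 10⁶ m/s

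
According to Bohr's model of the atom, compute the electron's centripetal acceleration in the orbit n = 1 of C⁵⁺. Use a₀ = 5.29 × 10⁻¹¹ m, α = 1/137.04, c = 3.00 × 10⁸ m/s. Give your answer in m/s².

1.96 × 10²⁵ m/s²

r = n²a₀/Z = 8.82 × 10⁻¹² m, v = Zαc/n = 1.31 × 10⁷ m/s
a = v²/r = (1.31 × 10⁷)² / 8.82 × 10⁻¹² = 1.96 × 10²⁵ m/s²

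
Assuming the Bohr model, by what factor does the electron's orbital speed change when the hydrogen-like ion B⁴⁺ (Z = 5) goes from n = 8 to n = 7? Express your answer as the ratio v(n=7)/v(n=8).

8/7

v ∝ Z^1 · n^-1; with Z fixed, v ∝ n^-1.
v(n=7)/v(n=8) = (7/8)^-1 = 8/7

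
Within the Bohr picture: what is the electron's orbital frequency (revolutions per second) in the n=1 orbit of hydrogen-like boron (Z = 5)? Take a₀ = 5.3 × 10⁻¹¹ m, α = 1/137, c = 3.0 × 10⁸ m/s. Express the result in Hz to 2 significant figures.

1.6 × 10¹⁷ Hz

r = n²a₀/Z = 1.1 × 10⁻¹¹ m, v = Zαc/n = 1.1 × 10⁷ m/s
f = v/(2πr) = 1.6 × 10¹⁷ Hz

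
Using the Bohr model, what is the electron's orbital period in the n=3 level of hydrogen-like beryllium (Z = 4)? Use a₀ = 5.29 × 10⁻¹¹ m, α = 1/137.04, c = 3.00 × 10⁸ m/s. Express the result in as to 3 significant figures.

r = n²a₀/Z = 3²·5.29 × 10⁻¹¹/4 = 1.19 × 10⁻¹⁰ m
v = Zαc/n = 4·0.00730·3.00 × 10⁸/3 = 2.92 × 10⁶ m/s
T = 2πr/v = 2.56 × 10⁻¹⁶ s = 256 as

256 as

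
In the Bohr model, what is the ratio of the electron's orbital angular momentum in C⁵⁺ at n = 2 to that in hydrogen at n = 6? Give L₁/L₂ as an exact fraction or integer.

1/3

L = nℏ is independent of Z.
L₁/L₂ = n₁/n₂ = 2/6 = 1/3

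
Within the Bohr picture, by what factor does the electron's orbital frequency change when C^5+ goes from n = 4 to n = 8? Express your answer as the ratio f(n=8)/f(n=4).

1/8

f ∝ Z^2 · n^-3; with Z fixed, f ∝ n^-3.
f(n=8)/f(n=4) = (8/4)^-3 = 1/8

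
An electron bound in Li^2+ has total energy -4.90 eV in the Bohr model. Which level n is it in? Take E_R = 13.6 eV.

5

E_n = −E_R Z²/n² ⇒ n² = E_R Z²/(−E_n) = 13.6 × 3² / 4.90 ≈ 24.98
n = 5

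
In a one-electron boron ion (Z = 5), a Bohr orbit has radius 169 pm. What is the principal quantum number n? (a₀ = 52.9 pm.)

r_n = n²a₀/Z ⇒ n² = rZ/a₀ = 169 × 5 / 52.9 ≈ 15.97
n = 4

4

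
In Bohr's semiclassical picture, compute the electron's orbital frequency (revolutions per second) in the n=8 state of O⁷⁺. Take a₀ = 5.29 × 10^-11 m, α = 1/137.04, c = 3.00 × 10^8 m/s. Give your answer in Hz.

r = n²a₀/Z = 4.23 × 10^-10 m, v = Zαc/n = 2.19 × 10^6 m/s
f = v/(2πr) = 8.23 × 10^14 Hz

8.23 × 10^14 Hz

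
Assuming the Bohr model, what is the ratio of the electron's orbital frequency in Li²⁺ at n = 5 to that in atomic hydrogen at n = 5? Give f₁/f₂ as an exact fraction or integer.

f ∝ Z^2 · n^-3
f₁/f₂ = (3/1)^2 · (5/5)^-3 = 9

9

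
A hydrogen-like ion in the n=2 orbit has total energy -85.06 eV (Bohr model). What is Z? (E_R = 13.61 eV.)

E_n = −E_R Z²/n² ⇒ Z² = −E_n n²/E_R = 85.06 × 2² / 13.61 ≈ 25.00
Z = 5

5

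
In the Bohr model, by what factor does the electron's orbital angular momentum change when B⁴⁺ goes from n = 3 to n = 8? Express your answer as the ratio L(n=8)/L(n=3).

L = nℏ depends only on n, so L ∝ n.
L(n=8)/L(n=3) = (8/3)^1 = 8/3

8/3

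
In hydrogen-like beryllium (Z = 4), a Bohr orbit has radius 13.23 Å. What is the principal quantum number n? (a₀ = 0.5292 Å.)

10

r_n = n²a₀/Z ⇒ n² = rZ/a₀ = 13.23 × 4 / 0.5292 ≈ 100.00
n = 10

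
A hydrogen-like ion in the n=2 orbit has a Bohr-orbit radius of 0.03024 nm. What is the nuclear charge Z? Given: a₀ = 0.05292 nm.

7

r_n = n²a₀/Z ⇒ Z = n²a₀/r = 2² × 0.05292 / 0.03024 ≈ 7.00
Z = 7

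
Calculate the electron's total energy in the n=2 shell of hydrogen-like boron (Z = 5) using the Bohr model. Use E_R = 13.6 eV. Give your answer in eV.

-85.0 eV

E_n = −E_R·Z²/n² = −13.6 × 5²/2² = -85.0 eV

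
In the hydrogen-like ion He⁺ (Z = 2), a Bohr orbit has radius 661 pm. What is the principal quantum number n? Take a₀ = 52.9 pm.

5

r_n = n²a₀/Z ⇒ n² = rZ/a₀ = 661 × 2 / 52.9 ≈ 24.99
n = 5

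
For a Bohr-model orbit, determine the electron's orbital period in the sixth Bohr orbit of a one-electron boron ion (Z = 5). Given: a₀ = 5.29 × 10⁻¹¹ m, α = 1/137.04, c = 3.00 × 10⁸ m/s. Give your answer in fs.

r = n²a₀/Z = 6²·5.29 × 10⁻¹¹/5 = 3.81 × 10⁻¹⁰ m
v = Zαc/n = 5·0.00730·3.00 × 10⁸/6 = 1.82 × 10⁶ m/s
T = 2πr/v = 1.31 × 10⁻¹⁵ s = 1.31 fs

1.31 fs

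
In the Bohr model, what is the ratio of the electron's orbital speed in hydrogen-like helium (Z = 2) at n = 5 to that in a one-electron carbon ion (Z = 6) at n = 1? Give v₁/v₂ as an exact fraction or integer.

v ∝ Z^1 · n^-1
v₁/v₂ = (2/6)^1 · (5/1)^-1 = 1/15

1/15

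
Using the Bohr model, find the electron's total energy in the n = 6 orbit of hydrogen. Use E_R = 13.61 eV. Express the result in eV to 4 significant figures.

-0.3781 eV

E_n = −E_R·Z²/n² = −13.61 × 1²/6² = -0.3781 eV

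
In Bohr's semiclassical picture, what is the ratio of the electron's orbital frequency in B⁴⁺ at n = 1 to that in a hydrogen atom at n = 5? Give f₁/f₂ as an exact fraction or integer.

3125

f ∝ Z^2 · n^-3
f₁/f₂ = (5/1)^2 · (1/5)^-3 = 3125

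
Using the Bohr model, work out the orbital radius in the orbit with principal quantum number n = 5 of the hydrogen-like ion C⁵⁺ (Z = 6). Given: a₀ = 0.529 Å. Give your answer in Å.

r_n = n²a₀/Z = 5² × 0.529 / 6
    = 25 × 0.529 / 6 = 2.20 Å

2.20 Å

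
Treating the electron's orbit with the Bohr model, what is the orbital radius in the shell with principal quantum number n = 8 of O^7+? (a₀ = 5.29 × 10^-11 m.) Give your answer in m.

r_n = n²a₀/Z = 8² × 5.29 × 10^-11 / 8
    = 64 × 5.29 × 10^-11 / 8 = 4.23 × 10^-10 m

4.23 × 10^-10 m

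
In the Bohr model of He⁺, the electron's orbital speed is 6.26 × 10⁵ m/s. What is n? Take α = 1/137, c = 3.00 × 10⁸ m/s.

7

v_n = Zαc/n ⇒ n = Zαc/v = 2 × 0.00730 × 3.00 × 10⁸ / 6.26 × 10⁵ ≈ 7.00
n = 7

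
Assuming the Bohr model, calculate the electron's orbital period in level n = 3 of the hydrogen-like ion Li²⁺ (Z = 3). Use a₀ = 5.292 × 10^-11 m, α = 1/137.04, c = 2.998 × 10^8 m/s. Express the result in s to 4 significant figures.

4.560 × 10^-16 s

r = n²a₀/Z = 3²·5.292 × 10^-11/3 = 1.588 × 10^-10 m
v = Zαc/n = 3·0.007297·2.998 × 10^8/3 = 2.188 × 10^6 m/s
T = 2πr/v = 4.560 × 10^-16 s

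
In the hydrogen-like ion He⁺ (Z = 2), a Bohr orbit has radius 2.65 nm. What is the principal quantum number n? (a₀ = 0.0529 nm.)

r_n = n²a₀/Z ⇒ n² = rZ/a₀ = 2.65 × 2 / 0.0529 ≈ 100.19
n = 10

10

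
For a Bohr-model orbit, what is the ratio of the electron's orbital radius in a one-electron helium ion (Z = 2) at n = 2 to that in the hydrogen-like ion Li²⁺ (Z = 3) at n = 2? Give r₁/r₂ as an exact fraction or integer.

r ∝ Z^-1 · n^2
r₁/r₂ = (2/3)^-1 · (2/2)^2 = 3/2

3/2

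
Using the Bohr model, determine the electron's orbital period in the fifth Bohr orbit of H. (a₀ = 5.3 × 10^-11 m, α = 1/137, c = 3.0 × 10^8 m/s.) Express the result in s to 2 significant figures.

r = n²a₀/Z = 5²·5.3 × 10^-11/1 = 1.3 × 10^-9 m
v = Zαc/n = 1·0.0073·3.0 × 10^8/5 = 4.4 × 10^5 m/s
T = 2πr/v = 1.9 × 10^-14 s

1.9 × 10^-14 s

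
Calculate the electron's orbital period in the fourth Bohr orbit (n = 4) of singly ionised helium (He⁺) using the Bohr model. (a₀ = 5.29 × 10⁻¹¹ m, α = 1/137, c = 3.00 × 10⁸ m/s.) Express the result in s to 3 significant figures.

r = n²a₀/Z = 4²·5.29 × 10⁻¹¹/2 = 4.23 × 10⁻¹⁰ m
v = Zαc/n = 2·0.00730·3.00 × 10⁸/4 = 1.09 × 10⁶ m/s
T = 2πr/v = 2.43 × 10⁻¹⁵ s

2.43 × 10⁻¹⁵ s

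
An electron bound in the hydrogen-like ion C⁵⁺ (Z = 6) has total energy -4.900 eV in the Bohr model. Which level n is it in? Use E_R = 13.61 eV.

E_n = −E_R Z²/n² ⇒ n² = E_R Z²/(−E_n) = 13.61 × 6² / 4.900 ≈ 99.99
n = 10

10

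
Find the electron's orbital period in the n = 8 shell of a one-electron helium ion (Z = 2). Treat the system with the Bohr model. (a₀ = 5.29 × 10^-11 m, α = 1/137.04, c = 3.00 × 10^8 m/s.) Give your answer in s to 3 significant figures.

r = n²a₀/Z = 8²·5.29 × 10^-11/2 = 1.69 × 10^-9 m
v = Zαc/n = 2·0.00730·3.00 × 10^8/8 = 5.47 × 10^5 m/s
T = 2πr/v = 1.94 × 10^-14 s

1.94 × 10^-14 s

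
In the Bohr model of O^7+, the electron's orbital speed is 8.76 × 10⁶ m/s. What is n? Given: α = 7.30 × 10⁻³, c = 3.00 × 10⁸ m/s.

v_n = Zαc/n ⇒ n = Zαc/v = 8 × 0.00730 × 3.00 × 10⁸ / 8.76 × 10⁶ ≈ 2.00
n = 2

2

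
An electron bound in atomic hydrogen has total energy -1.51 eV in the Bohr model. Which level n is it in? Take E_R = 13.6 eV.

3

E_n = −E_R Z²/n² ⇒ n² = E_R Z²/(−E_n) = 13.6 × 1² / 1.51 ≈ 9.01
n = 3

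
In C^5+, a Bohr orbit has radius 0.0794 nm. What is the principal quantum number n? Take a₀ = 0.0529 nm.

r_n = n²a₀/Z ⇒ n² = rZ/a₀ = 0.0794 × 6 / 0.0529 ≈ 9.01
n = 3

3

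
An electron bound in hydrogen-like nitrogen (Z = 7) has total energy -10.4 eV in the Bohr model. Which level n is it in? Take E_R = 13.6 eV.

E_n = −E_R Z²/n² ⇒ n² = E_R Z²/(−E_n) = 13.6 × 7² / 10.4 ≈ 64.08
n = 8

8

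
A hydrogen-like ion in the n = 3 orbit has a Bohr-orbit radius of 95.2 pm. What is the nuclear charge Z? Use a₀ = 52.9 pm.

r_n = n²a₀/Z ⇒ Z = n²a₀/r = 3² × 52.9 / 95.2 ≈ 5.00
Z = 5

5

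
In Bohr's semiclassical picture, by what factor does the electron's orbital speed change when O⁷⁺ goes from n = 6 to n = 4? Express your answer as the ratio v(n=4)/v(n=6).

3/2

v ∝ Z^1 · n^-1; with Z fixed, v ∝ n^-1.
v(n=4)/v(n=6) = (4/6)^-1 = 3/2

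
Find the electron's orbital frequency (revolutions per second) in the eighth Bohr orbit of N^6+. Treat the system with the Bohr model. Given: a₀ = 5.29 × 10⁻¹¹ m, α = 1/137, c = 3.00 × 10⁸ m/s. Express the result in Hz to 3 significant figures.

r = n²a₀/Z = 4.84 × 10⁻¹⁰ m, v = Zαc/n = 1.92 × 10⁶ m/s
f = v/(2πr) = 6.31 × 10¹⁴ Hz

6.31 × 10¹⁴ Hz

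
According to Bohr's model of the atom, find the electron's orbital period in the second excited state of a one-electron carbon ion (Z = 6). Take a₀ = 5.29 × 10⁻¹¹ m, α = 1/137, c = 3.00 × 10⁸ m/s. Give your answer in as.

114 as

r = n²a₀/Z = 3²·5.29 × 10⁻¹¹/6 = 7.94 × 10⁻¹¹ m
v = Zαc/n = 6·0.00730·3.00 × 10⁸/3 = 4.38 × 10⁶ m/s
T = 2πr/v = 1.14 × 10⁻¹⁶ s = 114 as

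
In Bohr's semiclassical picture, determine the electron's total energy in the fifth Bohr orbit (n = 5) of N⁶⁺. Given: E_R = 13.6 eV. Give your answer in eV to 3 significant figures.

-26.7 eV

E_n = −E_R·Z²/n² = −13.6 × 7²/5² = -26.7 eV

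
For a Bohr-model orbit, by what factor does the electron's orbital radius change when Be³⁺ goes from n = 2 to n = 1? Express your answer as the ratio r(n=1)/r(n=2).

r ∝ Z^-1 · n^2; with Z fixed, r ∝ n^2.
r(n=1)/r(n=2) = (1/2)^2 = 1/4

1/4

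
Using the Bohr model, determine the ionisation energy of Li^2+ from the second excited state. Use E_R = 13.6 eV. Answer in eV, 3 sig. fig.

13.6 eV

E_n = −E_R·Z²/n² = −13.6 × 3²/3² eV = -13.6 eV
Ionisation energy = −E_n = 13.6 eV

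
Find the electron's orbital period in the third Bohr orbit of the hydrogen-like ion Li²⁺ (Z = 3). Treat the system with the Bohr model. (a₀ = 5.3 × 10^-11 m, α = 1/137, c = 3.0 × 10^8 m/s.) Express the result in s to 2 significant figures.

4.6 × 10^-16 s

r = n²a₀/Z = 3²·5.3 × 10^-11/3 = 1.6 × 10^-10 m
v = Zαc/n = 3·0.0073·3.0 × 10^8/3 = 2.2 × 10^6 m/s
T = 2πr/v = 4.6 × 10^-16 s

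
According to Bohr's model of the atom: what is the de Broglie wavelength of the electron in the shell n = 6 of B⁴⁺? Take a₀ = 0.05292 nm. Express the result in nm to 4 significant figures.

The Bohr quantisation condition is nλ = 2πr_n.
r_n = n²a₀/Z = 0.3810 nm
λ = 2πr_n/n = 2π·0.3810/6 = 0.3990 nm

0.3990 nm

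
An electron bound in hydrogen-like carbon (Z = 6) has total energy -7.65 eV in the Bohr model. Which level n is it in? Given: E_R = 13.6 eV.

8

E_n = −E_R Z²/n² ⇒ n² = E_R Z²/(−E_n) = 13.6 × 6² / 7.65 ≈ 64.00
n = 8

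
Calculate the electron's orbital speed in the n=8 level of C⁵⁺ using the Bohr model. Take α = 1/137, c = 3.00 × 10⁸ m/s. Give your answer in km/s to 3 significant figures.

v_n = Zαc/n = 6 × 0.00730 × 3.00 × 10⁸ / 8
    = 1640 km/s

1640 km/s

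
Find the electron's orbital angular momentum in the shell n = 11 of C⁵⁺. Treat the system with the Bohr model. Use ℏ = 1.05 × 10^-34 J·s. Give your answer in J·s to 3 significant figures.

1.16 × 10^-33 J·s

L_n = nℏ = 11 × 1.05 × 10^-34 = 1.16 × 10^-33 J·s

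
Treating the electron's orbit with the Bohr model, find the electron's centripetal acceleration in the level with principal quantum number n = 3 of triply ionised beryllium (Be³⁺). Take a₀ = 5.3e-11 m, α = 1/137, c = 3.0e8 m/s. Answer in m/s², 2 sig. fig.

r = n²a₀/Z = 1.2e-10 m, v = Zαc/n = 2.9e6 m/s
a = v²/r = (2.9e6)² / 1.2e-10 = 7.1e22 m/s²

7.1e22 m/s²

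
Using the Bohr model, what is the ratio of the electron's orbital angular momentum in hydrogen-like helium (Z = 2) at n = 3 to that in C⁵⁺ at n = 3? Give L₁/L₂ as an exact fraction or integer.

1

L = nℏ is independent of Z.
L₁/L₂ = n₁/n₂ = 3/3 = 1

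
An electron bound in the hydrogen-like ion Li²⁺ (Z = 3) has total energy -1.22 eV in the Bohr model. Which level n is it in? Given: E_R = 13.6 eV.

10

E_n = −E_R Z²/n² ⇒ n² = E_R Z²/(−E_n) = 13.6 × 3² / 1.22 ≈ 100.33
n = 10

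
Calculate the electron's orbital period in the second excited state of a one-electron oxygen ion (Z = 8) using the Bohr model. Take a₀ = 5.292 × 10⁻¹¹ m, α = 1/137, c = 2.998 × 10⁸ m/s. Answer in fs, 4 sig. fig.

0.06410 fs

r = n²a₀/Z = 3²·5.292 × 10⁻¹¹/8 = 5.954 × 10⁻¹¹ m
v = Zαc/n = 8·0.007299·2.998 × 10⁸/3 = 5.836 × 10⁶ m/s
T = 2πr/v = 6.410 × 10⁻¹⁷ s = 0.06410 fs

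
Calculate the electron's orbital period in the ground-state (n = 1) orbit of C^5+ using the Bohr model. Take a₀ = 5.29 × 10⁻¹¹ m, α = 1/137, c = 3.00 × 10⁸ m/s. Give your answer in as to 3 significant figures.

4.22 as

r = n²a₀/Z = 1²·5.29 × 10⁻¹¹/6 = 8.82 × 10⁻¹² m
v = Zαc/n = 6·0.00730·3.00 × 10⁸/1 = 1.31 × 10⁷ m/s
T = 2πr/v = 4.22 × 10⁻¹⁸ s = 4.22 as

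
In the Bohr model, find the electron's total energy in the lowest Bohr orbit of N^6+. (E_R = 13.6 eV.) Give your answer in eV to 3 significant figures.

-666 eV

E_n = −E_R·Z²/n² = −13.6 × 7²/1² = -666 eV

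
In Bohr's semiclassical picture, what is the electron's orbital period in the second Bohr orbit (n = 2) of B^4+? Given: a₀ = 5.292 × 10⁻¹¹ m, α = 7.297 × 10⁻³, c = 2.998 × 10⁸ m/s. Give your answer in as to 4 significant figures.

r = n²a₀/Z = 2²·5.292 × 10⁻¹¹/5 = 4.234 × 10⁻¹¹ m
v = Zαc/n = 5·0.007297·2.998 × 10⁸/2 = 5.469 × 10⁶ m/s
T = 2πr/v = 4.864 × 10⁻¹⁷ s = 48.64 as

48.64 as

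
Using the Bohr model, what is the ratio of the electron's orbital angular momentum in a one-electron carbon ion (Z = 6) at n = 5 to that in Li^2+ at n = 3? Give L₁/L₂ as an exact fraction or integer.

5/3

L = nℏ is independent of Z.
L₁/L₂ = n₁/n₂ = 5/3 = 5/3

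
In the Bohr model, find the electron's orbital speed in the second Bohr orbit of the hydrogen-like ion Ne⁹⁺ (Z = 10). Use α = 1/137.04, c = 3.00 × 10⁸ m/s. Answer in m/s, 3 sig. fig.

v_n = Zαc/n = 10 × 0.00730 × 3.00 × 10⁸ / 2
    = 1.09 × 10⁷ m/s

1.09 × 10⁷ m/s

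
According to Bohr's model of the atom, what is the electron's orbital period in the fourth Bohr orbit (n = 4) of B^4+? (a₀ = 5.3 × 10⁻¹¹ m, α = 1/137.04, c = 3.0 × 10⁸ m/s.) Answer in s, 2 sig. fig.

3.9 × 10⁻¹⁶ s

r = n²a₀/Z = 4²·5.3 × 10⁻¹¹/5 = 1.7 × 10⁻¹⁰ m
v = Zαc/n = 5·0.0073·3.0 × 10⁸/4 = 2.7 × 10⁶ m/s
T = 2πr/v = 3.9 × 10⁻¹⁶ s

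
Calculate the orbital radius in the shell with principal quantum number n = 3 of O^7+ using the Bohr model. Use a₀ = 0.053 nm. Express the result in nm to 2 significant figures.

0.060 nm

r_n = n²a₀/Z = 3² × 0.053 / 8
    = 9 × 0.053 / 8 = 0.060 nm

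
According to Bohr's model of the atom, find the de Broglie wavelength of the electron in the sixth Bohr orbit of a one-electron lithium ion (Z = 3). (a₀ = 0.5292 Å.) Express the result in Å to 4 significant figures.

The Bohr quantisation condition is nλ = 2πr_n.
r_n = n²a₀/Z = 6.350 Å
λ = 2πr_n/n = 2π·6.350/6 = 6.650 Å

6.650 Å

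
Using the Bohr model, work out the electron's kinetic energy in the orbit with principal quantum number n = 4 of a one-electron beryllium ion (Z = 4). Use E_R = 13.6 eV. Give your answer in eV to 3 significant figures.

For a Coulomb orbit the virial theorem gives K = −E_n.
E_n = −E_R·Z²/n², so K = E_R·Z²/n² = 13.6 × 4²/4² = 13.6 eV

13.6 eV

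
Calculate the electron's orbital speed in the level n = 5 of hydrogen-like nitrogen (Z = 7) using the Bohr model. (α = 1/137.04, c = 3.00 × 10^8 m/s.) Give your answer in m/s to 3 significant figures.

v_n = Zαc/n = 7 × 0.00730 × 3.00 × 10^8 / 5
    = 3.06 × 10^6 m/s

3.06 × 10^6 m/s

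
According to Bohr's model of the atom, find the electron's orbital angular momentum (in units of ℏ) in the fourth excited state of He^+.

L_n = nℏ, so L/ℏ = n = 5.

5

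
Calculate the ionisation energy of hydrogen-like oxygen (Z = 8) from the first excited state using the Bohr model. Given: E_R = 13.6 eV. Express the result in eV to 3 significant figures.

218 eV

E_n = −E_R·Z²/n² = −13.6 × 8²/2² eV = -218 eV
Ionisation energy = −E_n = 218 eV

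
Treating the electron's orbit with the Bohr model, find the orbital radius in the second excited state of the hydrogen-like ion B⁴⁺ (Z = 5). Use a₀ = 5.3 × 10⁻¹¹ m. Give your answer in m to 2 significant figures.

9.5 × 10⁻¹¹ m

r_n = n²a₀/Z = 3² × 5.3 × 10⁻¹¹ / 5
    = 9 × 5.3 × 10⁻¹¹ / 5 = 9.5 × 10⁻¹¹ m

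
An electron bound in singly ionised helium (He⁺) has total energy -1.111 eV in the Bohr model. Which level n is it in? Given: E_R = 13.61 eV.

7

E_n = −E_R Z²/n² ⇒ n² = E_R Z²/(−E_n) = 13.61 × 2² / 1.111 ≈ 49.00
n = 7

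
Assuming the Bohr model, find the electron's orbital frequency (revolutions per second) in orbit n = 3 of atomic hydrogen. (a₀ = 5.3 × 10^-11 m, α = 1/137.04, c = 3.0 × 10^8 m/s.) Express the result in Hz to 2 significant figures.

2.4 × 10^14 Hz

r = n²a₀/Z = 4.8 × 10^-10 m, v = Zαc/n = 7.3 × 10^5 m/s
f = v/(2πr) = 2.4 × 10^14 Hz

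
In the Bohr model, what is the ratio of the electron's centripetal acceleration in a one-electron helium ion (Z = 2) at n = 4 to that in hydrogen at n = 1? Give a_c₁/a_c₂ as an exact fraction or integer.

1/32

a_c ∝ Z^3 · n^-4
a_c₁/a_c₂ = (2/1)^3 · (4/1)^-4 = 1/32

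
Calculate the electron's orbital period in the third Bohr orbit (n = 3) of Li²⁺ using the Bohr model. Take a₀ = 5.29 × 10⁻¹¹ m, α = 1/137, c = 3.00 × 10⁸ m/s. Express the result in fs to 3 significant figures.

0.455 fs

r = n²a₀/Z = 3²·5.29 × 10⁻¹¹/3 = 1.59 × 10⁻¹⁰ m
v = Zαc/n = 3·0.00730·3.00 × 10⁸/3 = 2.19 × 10⁶ m/s
T = 2πr/v = 4.55 × 10⁻¹⁶ s = 0.455 fs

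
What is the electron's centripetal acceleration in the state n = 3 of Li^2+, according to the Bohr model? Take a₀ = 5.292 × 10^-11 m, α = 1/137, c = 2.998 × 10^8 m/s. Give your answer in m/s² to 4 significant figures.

r = n²a₀/Z = 1.588 × 10^-10 m, v = Zαc/n = 2.188 × 10^6 m/s
a = v²/r = (2.188 × 10^6)² / 1.588 × 10^-10 = 3.016 × 10^22 m/s²

3.016 × 10^22 m/s²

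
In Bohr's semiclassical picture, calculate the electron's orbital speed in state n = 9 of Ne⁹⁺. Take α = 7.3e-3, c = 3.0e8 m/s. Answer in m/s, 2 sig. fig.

v_n = Zαc/n = 10 × 0.0073 × 3.0e8 / 9
    = 2.4e6 m/s

2.4e6 m/s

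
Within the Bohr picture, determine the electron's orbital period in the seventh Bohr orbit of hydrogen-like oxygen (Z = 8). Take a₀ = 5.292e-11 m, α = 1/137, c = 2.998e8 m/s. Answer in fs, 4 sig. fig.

r = n²a₀/Z = 7²·5.292e-11/8 = 3.241e-10 m
v = Zαc/n = 8·0.007299·2.998e8/7 = 2.501e6 m/s
T = 2πr/v = 8.143e-16 s = 0.8143 fs

0.8143 fs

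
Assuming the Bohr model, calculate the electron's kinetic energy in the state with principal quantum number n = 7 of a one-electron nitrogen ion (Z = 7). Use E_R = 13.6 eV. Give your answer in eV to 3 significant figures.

For a Coulomb orbit the virial theorem gives K = −E_n.
E_n = −E_R·Z²/n², so K = E_R·Z²/n² = 13.6 × 7²/7² = 13.6 eV

13.6 eV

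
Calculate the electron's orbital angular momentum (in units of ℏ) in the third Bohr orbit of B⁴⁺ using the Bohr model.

L_n = nℏ, so L/ℏ = n = 3.

3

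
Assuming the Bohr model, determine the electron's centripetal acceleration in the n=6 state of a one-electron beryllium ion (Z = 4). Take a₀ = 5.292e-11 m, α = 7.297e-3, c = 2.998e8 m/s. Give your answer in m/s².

4.466e21 m/s²

r = n²a₀/Z = 4.763e-10 m, v = Zαc/n = 1.458e6 m/s
a = v²/r = (1.458e6)² / 4.763e-10 = 4.466e21 m/s²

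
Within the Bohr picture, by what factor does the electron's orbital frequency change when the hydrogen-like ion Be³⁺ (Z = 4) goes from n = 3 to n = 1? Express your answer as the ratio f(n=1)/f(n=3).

27

f ∝ Z^2 · n^-3; with Z fixed, f ∝ n^-3.
f(n=1)/f(n=3) = (1/3)^-3 = 27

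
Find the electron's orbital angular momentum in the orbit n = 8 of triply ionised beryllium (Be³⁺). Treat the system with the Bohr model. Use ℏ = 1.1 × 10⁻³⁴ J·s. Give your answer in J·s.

8.8 × 10⁻³⁴ J·s

L_n = nℏ = 8 × 1.1 × 10⁻³⁴ = 8.8 × 10⁻³⁴ J·s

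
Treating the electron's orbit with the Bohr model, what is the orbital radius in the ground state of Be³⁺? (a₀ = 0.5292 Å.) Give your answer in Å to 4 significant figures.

0.1323 Å

r_n = n²a₀/Z = 1² × 0.5292 / 4
    = 1 × 0.5292 / 4 = 0.1323 Å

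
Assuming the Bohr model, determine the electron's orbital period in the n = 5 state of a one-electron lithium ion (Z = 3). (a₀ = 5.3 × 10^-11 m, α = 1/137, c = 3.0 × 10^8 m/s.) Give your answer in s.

2.1 × 10^-15 s

r = n²a₀/Z = 5²·5.3 × 10^-11/3 = 4.4 × 10^-10 m
v = Zαc/n = 3·0.0073·3.0 × 10^8/5 = 1.3 × 10^6 m/s
T = 2πr/v = 2.1 × 10^-15 s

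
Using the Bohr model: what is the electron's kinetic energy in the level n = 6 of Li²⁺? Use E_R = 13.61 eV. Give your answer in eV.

For a Coulomb orbit the virial theorem gives K = −E_n.
E_n = −E_R·Z²/n², so K = E_R·Z²/n² = 13.61 × 3²/6² = 3.402 eV

3.402 eV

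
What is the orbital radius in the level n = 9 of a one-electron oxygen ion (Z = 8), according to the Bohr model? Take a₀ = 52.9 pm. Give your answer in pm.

536 pm

r_n = n²a₀/Z = 9² × 52.9 / 8
    = 81 × 52.9 / 8 = 536 pm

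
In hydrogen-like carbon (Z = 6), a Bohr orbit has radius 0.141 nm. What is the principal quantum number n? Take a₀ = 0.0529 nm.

4

r_n = n²a₀/Z ⇒ n² = rZ/a₀ = 0.141 × 6 / 0.0529 ≈ 15.99
n = 4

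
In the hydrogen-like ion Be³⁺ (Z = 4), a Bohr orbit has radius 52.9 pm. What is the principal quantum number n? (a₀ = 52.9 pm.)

r_n = n²a₀/Z ⇒ n² = rZ/a₀ = 52.9 × 4 / 52.9 ≈ 4.00
n = 2

2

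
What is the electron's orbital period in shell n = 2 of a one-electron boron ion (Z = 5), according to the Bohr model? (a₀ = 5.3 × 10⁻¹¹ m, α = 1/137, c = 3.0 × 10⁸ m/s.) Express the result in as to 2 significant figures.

49 as

r = n²a₀/Z = 2²·5.3 × 10⁻¹¹/5 = 4.2 × 10⁻¹¹ m
v = Zαc/n = 5·0.0073·3.0 × 10⁸/2 = 5.5 × 10⁶ m/s
T = 2πr/v = 4.9 × 10⁻¹⁷ s = 49 as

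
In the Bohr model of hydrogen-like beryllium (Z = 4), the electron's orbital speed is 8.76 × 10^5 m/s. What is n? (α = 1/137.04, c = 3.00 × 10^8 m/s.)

10

v_n = Zαc/n ⇒ n = Zαc/v = 4 × 0.00730 × 3.00 × 10^8 / 8.76 × 10^5 ≈ 10.00
n = 10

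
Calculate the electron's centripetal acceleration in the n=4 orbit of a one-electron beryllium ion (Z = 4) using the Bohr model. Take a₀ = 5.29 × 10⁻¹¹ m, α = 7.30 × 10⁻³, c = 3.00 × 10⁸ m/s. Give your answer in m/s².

2.27 × 10²² m/s²

r = n²a₀/Z = 2.12 × 10⁻¹⁰ m, v = Zαc/n = 2.19 × 10⁶ m/s
a = v²/r = (2.19 × 10⁶)² / 2.12 × 10⁻¹⁰ = 2.27 × 10²² m/s²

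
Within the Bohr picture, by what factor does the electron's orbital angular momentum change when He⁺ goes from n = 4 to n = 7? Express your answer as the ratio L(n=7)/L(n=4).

7/4

L = nℏ depends only on n, so L ∝ n.
L(n=7)/L(n=4) = (7/4)^1 = 7/4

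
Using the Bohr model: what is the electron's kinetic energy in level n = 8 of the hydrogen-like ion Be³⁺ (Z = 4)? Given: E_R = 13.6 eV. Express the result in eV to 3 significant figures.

For a Coulomb orbit the virial theorem gives K = −E_n.
E_n = −E_R·Z²/n², so K = E_R·Z²/n² = 13.6 × 4²/8² = 3.40 eV

3.40 eV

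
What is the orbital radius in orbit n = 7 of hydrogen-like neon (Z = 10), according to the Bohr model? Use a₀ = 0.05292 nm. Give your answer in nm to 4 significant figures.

0.2593 nm

r_n = n²a₀/Z = 7² × 0.05292 / 10
    = 49 × 0.05292 / 10 = 0.2593 nm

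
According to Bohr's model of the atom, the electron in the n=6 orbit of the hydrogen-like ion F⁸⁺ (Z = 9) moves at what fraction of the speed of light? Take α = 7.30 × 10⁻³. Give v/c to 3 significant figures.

v_n = Zαc/n, so v/c = Zα/n = 9 × 0.00730 / 6 = 0.0109

0.0109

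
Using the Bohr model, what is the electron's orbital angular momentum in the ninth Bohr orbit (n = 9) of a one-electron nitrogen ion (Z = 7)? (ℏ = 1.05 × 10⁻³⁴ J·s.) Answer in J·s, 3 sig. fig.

9.45 × 10⁻³⁴ J·s

L_n = nℏ = 9 × 1.05 × 10⁻³⁴ = 9.45 × 10⁻³⁴ J·s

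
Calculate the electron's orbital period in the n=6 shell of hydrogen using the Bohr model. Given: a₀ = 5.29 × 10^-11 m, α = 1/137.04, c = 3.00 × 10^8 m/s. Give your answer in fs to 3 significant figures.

r = n²a₀/Z = 6²·5.29 × 10^-11/1 = 1.90 × 10^-9 m
v = Zαc/n = 1·0.00730·3.00 × 10^8/6 = 3.65 × 10^5 m/s
T = 2πr/v = 3.28 × 10^-14 s = 32.8 fs

32.8 fs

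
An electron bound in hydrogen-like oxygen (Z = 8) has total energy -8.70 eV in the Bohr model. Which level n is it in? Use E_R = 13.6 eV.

E_n = −E_R Z²/n² ⇒ n² = E_R Z²/(−E_n) = 13.6 × 8² / 8.70 ≈ 100.05
n = 10

10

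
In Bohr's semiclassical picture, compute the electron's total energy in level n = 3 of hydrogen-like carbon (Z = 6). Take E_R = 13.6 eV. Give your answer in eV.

E_n = −E_R·Z²/n² = −13.6 × 6²/3² = -54.4 eV

-54.4 eV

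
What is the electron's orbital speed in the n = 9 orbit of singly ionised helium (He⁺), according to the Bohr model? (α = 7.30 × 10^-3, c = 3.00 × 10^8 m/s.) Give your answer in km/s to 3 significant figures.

487 km/s

v_n = Zαc/n = 2 × 0.00730 × 3.00 × 10^8 / 9
    = 487 km/s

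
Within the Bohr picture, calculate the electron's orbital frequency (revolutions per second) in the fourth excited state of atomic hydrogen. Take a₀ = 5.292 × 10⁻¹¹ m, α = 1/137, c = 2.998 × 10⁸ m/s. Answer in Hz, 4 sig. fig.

r = n²a₀/Z = 1.323 × 10⁻⁹ m, v = Zαc/n = 4.377 × 10⁵ m/s
f = v/(2πr) = 5.265 × 10¹³ Hz

5.265 × 10¹³ Hz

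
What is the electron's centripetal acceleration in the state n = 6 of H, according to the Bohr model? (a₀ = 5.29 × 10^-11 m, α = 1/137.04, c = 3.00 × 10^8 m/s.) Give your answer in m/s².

r = n²a₀/Z = 1.90 × 10^-9 m, v = Zαc/n = 3.65 × 10^5 m/s
a = v²/r = (3.65 × 10^5)² / 1.90 × 10^-9 = 6.99 × 10^19 m/s²

6.99 × 10^19 m/s²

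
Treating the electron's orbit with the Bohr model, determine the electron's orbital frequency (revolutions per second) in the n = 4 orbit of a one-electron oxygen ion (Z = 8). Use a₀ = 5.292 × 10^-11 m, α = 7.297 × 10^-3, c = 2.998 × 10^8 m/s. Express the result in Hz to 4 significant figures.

r = n²a₀/Z = 1.058 × 10^-10 m, v = Zαc/n = 4.375 × 10^6 m/s
f = v/(2πr) = 6.579 × 10^15 Hz

6.579 × 10^15 Hz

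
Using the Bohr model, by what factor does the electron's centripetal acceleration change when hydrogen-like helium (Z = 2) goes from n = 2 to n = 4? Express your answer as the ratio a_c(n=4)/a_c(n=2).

1/16

a_c ∝ Z^3 · n^-4; with Z fixed, a_c ∝ n^-4.
a_c(n=4)/a_c(n=2) = (4/2)^-4 = 1/16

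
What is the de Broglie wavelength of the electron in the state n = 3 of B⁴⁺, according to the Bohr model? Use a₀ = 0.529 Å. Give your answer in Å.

1.99 Å

The Bohr quantisation condition is nλ = 2πr_n.
r_n = n²a₀/Z = 0.952 Å
λ = 2πr_n/n = 2π·0.952/3 = 1.99 Å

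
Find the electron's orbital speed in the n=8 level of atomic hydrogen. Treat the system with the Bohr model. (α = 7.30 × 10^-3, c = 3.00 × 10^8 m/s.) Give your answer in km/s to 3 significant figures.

v_n = Zαc/n = 1 × 0.00730 × 3.00 × 10^8 / 8
    = 274 km/s

274 km/s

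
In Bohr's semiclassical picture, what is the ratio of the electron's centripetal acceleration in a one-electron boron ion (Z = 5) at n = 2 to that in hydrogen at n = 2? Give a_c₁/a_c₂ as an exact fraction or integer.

125

a_c ∝ Z^3 · n^-4
a_c₁/a_c₂ = (5/1)^3 · (2/2)^-4 = 125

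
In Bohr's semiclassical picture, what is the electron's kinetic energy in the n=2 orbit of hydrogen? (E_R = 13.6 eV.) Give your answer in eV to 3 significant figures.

3.40 eV

For a Coulomb orbit the virial theorem gives K = −E_n.
E_n = −E_R·Z²/n², so K = E_R·Z²/n² = 13.6 × 1²/2² = 3.40 eV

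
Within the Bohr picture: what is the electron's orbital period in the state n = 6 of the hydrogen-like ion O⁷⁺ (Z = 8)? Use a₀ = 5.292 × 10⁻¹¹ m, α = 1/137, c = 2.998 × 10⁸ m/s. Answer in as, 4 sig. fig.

r = n²a₀/Z = 6²·5.292 × 10⁻¹¹/8 = 2.381 × 10⁻¹⁰ m
v = Zαc/n = 8·0.007299·2.998 × 10⁸/6 = 2.918 × 10⁶ m/s
T = 2πr/v = 5.128 × 10⁻¹⁶ s = 512.8 as

512.8 as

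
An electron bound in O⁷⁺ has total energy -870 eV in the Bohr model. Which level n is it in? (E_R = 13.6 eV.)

E_n = −E_R Z²/n² ⇒ n² = E_R Z²/(−E_n) = 13.6 × 8² / 870 ≈ 1.00
n = 1

1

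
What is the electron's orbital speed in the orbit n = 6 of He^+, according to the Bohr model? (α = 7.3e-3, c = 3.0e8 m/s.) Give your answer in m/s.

v_n = Zαc/n = 2 × 0.0073 × 3.0e8 / 6
    = 7.3e5 m/s

7.3e5 m/s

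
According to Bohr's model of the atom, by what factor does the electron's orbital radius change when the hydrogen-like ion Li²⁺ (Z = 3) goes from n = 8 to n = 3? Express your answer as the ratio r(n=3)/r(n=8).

9/64

r ∝ Z^-1 · n^2; with Z fixed, r ∝ n^2.
r(n=3)/r(n=8) = (3/8)^2 = 9/64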